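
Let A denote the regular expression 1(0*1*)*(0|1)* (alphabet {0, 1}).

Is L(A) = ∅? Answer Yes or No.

The string 1 matches the expression, so it belongs to L(A).
Since L(A) contains at least one string, it is not empty.

No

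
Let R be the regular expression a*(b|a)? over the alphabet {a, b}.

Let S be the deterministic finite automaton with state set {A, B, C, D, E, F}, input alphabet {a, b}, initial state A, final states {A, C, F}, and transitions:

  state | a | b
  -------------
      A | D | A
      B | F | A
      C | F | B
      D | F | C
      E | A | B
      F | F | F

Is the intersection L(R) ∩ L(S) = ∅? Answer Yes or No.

No

The empty string ε is accepted by both R and S.
Hence L(R) ∩ L(S) ≠ ∅.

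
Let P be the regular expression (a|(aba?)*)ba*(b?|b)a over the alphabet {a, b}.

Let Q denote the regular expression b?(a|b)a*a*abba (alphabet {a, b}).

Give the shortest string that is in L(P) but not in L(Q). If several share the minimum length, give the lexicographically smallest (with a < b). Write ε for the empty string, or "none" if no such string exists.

The string ba is accepted by P but not by Q.
No shorter string lies in the difference, and ba is the lexicographically first length-2 string in L(P) \ L(Q).

ba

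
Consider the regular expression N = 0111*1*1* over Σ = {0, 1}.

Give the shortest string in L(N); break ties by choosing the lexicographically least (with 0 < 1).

011

By inspection of the expression, no string of length less than 3 matches, and 011 is the lexicographically first match of length 3.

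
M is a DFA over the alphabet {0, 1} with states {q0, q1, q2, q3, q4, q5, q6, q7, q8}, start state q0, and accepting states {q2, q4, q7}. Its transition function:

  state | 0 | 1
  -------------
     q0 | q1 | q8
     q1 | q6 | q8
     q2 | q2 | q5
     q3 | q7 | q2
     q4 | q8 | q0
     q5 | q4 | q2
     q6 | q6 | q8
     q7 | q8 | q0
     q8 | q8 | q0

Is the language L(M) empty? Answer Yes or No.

Yes

The states reachable from the start state are {q0, q1, q6, q8}.
None of the accepting states {q2, q4, q7} is reachable, so no string is accepted and L(M) = ∅.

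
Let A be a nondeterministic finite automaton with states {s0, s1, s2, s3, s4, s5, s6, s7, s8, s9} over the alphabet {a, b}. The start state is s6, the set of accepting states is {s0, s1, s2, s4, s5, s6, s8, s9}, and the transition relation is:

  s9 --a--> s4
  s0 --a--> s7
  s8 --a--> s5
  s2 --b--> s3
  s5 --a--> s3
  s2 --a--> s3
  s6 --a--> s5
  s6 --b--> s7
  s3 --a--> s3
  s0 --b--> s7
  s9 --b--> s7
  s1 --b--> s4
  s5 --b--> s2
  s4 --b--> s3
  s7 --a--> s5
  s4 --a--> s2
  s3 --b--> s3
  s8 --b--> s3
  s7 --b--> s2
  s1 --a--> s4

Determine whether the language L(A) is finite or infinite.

The useful states (reachable from s6 and able to reach an accepting state) are {s2, s5, s6, s7}.
Restricted to these states the transition graph has no cycle, so every accepting path has bounded length and L is finite.

finite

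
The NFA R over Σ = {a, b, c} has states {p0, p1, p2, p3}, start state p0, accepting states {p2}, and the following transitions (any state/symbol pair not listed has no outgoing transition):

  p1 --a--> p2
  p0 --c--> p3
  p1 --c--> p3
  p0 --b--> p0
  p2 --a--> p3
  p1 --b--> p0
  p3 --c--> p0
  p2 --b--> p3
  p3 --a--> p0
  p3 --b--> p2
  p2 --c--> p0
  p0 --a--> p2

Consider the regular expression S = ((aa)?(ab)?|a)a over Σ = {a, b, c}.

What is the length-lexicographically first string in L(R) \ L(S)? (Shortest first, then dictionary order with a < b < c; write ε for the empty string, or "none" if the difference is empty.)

The string ba is accepted by R but not by S.
No shorter string lies in the difference, and ba is the lexicographically first length-2 string in L(R) \ L(S).

ba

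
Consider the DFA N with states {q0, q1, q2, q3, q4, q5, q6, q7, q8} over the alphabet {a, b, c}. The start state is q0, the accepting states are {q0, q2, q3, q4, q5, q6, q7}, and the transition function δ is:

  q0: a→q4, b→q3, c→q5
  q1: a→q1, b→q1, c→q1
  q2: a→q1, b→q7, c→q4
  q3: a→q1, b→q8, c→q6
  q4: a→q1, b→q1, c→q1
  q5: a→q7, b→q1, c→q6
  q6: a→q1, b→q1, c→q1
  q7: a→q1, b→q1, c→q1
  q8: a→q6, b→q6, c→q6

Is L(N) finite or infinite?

finite

The useful states (reachable from q0 and able to reach an accepting state) are {q0, q3, q4, q5, q6, q7, q8}.
Restricted to these states the transition graph has no cycle, so every accepting path has bounded length and L is finite.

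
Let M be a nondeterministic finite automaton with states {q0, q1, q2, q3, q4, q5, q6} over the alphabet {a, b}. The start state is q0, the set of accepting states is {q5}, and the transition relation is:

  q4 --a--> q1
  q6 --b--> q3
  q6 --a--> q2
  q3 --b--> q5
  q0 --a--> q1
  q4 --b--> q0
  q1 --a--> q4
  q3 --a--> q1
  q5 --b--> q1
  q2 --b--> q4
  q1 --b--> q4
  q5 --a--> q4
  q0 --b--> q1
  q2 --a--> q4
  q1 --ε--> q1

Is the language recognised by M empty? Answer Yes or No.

The states reachable from the start state are {q0, q1, q4}.
None of the accepting states {q5} is reachable, so no string is accepted and L(M) = ∅.

Yes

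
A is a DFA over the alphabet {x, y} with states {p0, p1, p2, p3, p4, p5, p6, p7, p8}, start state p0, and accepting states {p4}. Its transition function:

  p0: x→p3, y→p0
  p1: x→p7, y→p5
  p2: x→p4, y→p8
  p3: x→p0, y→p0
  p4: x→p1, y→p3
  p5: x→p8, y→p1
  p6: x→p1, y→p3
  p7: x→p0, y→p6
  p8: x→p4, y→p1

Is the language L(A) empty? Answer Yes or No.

The states reachable from the start state are {p0, p3}.
None of the accepting states {p4} is reachable, so no string is accepted and L(A) = ∅.

Yes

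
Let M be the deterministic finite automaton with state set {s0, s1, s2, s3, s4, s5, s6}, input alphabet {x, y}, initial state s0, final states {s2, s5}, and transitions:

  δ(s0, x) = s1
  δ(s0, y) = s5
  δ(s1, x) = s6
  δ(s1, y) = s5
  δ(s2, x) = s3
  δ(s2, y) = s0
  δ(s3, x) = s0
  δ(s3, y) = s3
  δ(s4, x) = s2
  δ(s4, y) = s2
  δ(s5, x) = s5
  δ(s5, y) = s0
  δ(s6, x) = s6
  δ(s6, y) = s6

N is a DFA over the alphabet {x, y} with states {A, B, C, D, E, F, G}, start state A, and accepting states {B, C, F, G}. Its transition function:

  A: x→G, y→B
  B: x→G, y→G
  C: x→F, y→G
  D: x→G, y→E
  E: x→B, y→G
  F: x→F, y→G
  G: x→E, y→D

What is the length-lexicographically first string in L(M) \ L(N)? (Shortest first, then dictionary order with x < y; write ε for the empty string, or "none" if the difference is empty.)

xy

The string xy is accepted by M but not by N.
No shorter string lies in the difference, and xy is the lexicographically first length-2 string in L(M) \ L(N).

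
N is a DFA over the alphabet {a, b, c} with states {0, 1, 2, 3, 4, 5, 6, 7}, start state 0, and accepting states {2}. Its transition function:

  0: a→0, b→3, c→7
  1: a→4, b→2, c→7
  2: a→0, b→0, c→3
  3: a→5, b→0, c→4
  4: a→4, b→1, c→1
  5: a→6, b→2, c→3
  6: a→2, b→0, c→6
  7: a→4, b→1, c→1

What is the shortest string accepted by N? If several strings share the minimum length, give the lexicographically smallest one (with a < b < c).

A breadth-first search from 0 reaches an accepting state first via the path 0 → 3 → 5 → 2 on input bab.
No string of length < 3 is accepted (BFS exhausts all shorter strings without reaching an accepting state), and bab is the lexicographically least accepting string of length 3.

bab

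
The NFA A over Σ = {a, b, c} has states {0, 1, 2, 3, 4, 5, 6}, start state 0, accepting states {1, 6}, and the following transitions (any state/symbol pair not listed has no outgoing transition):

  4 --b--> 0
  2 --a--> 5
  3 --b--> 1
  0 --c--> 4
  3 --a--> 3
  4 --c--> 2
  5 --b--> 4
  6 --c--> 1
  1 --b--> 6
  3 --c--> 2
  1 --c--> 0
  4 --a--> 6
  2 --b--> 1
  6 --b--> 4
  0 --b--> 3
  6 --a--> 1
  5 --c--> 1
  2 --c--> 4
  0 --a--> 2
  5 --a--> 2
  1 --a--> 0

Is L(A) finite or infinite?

infinite

State 0 is reachable from the start and can reach an accepting state, and it lies on the cycle 0 → 2 → 1 → 0.
Traversing that cycle any number of times yields accepted strings of unbounded length, so the language is infinite.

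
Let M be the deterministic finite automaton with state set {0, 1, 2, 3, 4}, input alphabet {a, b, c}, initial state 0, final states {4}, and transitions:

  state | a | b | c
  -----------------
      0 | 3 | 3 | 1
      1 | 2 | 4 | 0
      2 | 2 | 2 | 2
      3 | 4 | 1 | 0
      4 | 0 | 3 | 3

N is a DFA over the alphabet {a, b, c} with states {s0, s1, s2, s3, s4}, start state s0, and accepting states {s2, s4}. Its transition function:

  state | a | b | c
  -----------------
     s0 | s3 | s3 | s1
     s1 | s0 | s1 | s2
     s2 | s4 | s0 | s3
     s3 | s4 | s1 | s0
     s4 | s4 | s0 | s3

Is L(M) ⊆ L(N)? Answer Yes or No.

No

The string cb is in L(M) but not in L(N).
So L(M) ⊄ L(N).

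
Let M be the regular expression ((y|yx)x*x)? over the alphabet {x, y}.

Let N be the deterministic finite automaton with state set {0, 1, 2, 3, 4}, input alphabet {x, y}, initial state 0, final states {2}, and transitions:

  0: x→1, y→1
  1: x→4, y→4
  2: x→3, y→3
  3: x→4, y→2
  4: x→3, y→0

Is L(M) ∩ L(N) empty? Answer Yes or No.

Yes

Converting the expression M to a DFA (subset construction, then merging equivalent states) gives the minimal DFA with states {m0, m1, m2, m3}, start state m0, accepting states {m0, m3} and transitions m0: x→m1, y→m2; m1: x→m1, y→m1; m2: x→m3, y→m1; m3: x→m3, y→m1.
Exploring the product automaton M × N from the start pair (m0, 0), following both machines on each input symbol, reaches 9 state pairs: (m0, 0), (m1, 1), (m2, 1), (m1, 4), (m3, 4), (m1, 3), (m1, 0), (m3, 3), (m1, 2).
M accepts in {m0, m3} and N accepts in {2}; no reachable pair has both components accepting, so no string drives both machines to acceptance simultaneously and L(M) ∩ L(N) = ∅.
So no string is accepted by both, and the intersection is empty.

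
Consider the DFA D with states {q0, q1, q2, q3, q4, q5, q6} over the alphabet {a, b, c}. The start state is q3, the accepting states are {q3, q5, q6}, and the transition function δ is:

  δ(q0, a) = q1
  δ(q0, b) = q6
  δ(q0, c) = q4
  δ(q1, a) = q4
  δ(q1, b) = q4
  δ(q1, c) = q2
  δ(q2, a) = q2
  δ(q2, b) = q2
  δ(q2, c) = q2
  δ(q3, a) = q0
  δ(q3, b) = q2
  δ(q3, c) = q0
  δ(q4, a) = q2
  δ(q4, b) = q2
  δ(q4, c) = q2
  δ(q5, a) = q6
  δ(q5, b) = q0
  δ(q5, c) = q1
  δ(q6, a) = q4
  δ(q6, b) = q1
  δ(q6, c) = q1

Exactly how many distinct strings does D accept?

The useful subgraph on states {q0, q3, q6} is acyclic, so L(D) is finite; the longest accepting path visits 3 useful states, giving maximum string length 2.
Counting accepting paths from q3 by length: 1 of length 0, 2 of length 2. Total 3.

3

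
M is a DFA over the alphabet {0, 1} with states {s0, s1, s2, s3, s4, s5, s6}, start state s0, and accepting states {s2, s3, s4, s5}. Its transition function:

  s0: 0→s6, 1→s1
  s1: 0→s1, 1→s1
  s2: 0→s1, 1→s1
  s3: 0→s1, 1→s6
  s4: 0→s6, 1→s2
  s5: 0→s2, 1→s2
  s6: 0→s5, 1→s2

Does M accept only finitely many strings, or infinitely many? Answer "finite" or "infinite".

The useful states (reachable from s0 and able to reach an accepting state) are {s0, s2, s5, s6}.
Restricted to these states the transition graph has no cycle, so every accepting path has bounded length and L is finite.

finite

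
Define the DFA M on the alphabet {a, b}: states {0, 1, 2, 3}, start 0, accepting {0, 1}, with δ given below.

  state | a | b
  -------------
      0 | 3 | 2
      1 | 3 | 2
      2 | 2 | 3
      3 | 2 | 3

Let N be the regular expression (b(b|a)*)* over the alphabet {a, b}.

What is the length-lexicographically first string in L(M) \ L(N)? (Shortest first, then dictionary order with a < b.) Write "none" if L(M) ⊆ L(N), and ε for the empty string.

none

Converting the expression N to a DFA (subset construction, then merging equivalent states) gives the minimal DFA with states {n0, n1, n2}, start state n0, accepting states {n0, n2} and transitions n0: a→n1, b→n2; n1: a→n1, b→n1; n2: a→n2, b→n2.
Exploring the product automaton M × N from the start pair (0, n0), following both machines on each input symbol, reaches 5 state pairs: (0, n0), (3, n1), (2, n2), (2, n1), (3, n2).
M accepts in {0, 1} and N accepts in {n0, n2}. The reachable pairs whose M-component is accepting are (0, n0); in each of them the N-component is accepting too, so the product for L(M) \ L(N) (M-component accepting, N-component rejecting) has no reachable accepting pair and the difference is empty.
So every string accepted by M is also accepted by N: L(M) \ L(N) = ∅ and there is no such string.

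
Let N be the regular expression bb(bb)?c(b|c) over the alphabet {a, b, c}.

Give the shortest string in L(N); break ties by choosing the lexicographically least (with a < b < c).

bbcb

By inspection of the expression, no string of length less than 4 matches, and bbcb is the lexicographically first match of length 4.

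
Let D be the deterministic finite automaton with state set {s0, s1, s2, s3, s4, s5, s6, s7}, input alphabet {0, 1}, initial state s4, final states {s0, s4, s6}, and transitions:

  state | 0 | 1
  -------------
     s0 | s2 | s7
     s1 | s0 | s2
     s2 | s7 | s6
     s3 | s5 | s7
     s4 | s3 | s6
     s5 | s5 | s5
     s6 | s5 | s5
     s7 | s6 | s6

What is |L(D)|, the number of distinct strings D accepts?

The useful subgraph on states {s3, s4, s6, s7} is acyclic, so L(D) is finite; the longest accepting path visits 4 useful states, giving maximum string length 3.
Counting accepting paths from s4 by length: 1 of length 0, 1 of length 1, 2 of length 3. Total 4.

4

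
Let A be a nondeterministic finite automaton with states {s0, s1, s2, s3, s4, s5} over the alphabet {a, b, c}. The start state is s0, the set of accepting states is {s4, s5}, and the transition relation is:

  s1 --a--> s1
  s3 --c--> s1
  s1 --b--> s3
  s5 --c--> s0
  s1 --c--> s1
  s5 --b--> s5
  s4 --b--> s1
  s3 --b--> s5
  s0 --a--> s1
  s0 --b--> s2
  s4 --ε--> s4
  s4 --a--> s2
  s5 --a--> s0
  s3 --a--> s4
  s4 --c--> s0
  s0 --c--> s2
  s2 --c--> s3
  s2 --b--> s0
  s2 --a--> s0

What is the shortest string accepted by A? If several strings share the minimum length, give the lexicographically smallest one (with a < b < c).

aba

A breadth-first search from s0 reaches an accepting state first via the path s0 → s1 → s3 → s4 on input aba.
No string of length < 3 is accepted (BFS exhausts all shorter strings without reaching an accepting state), and aba is the lexicographically least accepting string of length 3.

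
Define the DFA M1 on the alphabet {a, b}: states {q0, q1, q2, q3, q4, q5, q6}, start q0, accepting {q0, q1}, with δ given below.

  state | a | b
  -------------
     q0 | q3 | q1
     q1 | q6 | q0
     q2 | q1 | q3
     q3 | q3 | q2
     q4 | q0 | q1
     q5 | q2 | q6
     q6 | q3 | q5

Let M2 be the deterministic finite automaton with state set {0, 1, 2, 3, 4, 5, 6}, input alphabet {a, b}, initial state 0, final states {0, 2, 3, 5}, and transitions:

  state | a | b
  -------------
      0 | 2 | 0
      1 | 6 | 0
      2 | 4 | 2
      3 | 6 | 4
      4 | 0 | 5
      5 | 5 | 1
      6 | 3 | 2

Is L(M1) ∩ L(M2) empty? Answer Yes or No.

No

The empty string ε is accepted by both M1 and M2.
Hence L(M1) ∩ L(M2) ≠ ∅.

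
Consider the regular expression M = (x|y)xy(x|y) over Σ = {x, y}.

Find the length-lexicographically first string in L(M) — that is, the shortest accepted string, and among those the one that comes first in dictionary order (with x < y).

xxyx

By inspection of the expression, no string of length less than 4 matches, and xxyx is the lexicographically first match of length 4.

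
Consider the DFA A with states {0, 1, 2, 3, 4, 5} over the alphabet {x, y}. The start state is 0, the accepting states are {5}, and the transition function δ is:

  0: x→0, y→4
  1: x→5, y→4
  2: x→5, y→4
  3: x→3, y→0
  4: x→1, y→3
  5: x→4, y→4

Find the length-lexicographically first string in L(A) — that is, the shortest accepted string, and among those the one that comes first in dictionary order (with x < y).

A breadth-first search from 0 reaches an accepting state first via the path 0 → 4 → 1 → 5 on input yxx.
No string of length < 3 is accepted (BFS exhausts all shorter strings without reaching an accepting state), and yxx is the lexicographically least accepting string of length 3.

yxx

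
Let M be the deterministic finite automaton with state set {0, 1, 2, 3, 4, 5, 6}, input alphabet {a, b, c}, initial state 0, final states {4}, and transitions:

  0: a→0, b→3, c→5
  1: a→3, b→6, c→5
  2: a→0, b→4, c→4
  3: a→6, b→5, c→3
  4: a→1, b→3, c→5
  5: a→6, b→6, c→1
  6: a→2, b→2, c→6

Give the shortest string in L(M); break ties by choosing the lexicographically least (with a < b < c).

A breadth-first search from 0 reaches an accepting state first via the path 0 → 3 → 6 → 2 → 4 on input baab.
No string of length < 4 is accepted (BFS exhausts all shorter strings without reaching an accepting state), and baab is the lexicographically least accepting string of length 4.

baab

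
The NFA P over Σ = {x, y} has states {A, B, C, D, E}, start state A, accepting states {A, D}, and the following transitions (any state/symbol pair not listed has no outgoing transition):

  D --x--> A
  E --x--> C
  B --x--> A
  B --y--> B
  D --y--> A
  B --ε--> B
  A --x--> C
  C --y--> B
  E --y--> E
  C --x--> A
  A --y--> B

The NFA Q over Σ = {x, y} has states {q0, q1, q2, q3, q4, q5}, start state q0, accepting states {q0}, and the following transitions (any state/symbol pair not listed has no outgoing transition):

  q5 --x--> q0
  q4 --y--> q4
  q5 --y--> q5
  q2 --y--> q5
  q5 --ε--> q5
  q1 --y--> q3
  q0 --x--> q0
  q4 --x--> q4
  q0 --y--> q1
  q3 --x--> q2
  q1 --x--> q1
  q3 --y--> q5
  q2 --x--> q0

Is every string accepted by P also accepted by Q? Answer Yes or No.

The string yx is in L(P) but not in L(Q).
So L(P) ⊄ L(Q).

No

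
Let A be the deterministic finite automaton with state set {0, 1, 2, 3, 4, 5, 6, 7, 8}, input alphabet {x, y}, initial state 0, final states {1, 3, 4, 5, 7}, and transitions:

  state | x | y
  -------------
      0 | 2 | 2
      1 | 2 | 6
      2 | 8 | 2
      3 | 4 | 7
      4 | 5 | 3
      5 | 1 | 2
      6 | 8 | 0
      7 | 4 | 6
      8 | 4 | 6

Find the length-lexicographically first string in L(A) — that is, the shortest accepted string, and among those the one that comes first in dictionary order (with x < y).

A breadth-first search from 0 reaches an accepting state first via the path 0 → 2 → 8 → 4 on input xxx.
No string of length < 3 is accepted (BFS exhausts all shorter strings without reaching an accepting state), and xxx is the lexicographically least accepting string of length 3.

xxx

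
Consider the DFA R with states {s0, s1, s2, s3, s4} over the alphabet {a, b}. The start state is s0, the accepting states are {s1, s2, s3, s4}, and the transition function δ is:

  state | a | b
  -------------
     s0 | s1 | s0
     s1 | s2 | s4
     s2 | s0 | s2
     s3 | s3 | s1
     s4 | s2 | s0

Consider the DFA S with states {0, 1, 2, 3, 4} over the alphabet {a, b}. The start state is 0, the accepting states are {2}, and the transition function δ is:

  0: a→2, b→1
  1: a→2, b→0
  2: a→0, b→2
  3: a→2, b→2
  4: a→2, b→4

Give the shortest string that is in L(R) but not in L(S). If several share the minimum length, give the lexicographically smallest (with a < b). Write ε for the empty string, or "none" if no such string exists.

aa

The string aa is accepted by R but not by S.
No shorter string lies in the difference, and aa is the lexicographically first length-2 string in L(R) \ L(S).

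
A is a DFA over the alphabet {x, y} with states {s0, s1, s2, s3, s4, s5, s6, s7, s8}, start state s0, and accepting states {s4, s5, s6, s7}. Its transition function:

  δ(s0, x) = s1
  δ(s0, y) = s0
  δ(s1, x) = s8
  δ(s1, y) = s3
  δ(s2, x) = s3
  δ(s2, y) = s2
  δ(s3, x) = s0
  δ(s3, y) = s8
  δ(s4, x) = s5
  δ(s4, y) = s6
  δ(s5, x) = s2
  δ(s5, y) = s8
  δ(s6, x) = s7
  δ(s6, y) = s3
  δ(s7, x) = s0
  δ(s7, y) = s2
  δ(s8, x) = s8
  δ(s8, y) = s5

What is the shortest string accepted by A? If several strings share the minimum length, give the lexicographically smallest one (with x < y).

xxy

A breadth-first search from s0 reaches an accepting state first via the path s0 → s1 → s8 → s5 on input xxy.
No string of length < 3 is accepted (BFS exhausts all shorter strings without reaching an accepting state), and xxy is the lexicographically least accepting string of length 3.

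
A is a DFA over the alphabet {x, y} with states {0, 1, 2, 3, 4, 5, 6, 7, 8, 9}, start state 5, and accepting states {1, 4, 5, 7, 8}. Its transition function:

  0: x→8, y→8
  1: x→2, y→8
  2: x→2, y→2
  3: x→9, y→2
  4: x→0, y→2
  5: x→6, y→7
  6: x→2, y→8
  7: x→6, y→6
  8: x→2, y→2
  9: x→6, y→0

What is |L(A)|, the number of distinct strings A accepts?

5

The useful subgraph on states {5, 6, 7, 8} is acyclic, so L(A) is finite; the longest accepting path visits 4 useful states, giving maximum string length 3.
Counting accepting paths from 5 by length: 1 of length 0, 1 of length 1, 1 of length 2, 2 of length 3. Total 5.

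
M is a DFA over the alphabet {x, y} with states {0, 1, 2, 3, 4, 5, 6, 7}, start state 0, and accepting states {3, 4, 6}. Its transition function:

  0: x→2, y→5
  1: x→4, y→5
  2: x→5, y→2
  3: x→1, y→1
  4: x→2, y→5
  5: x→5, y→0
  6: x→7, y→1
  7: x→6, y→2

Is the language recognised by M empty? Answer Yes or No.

The states reachable from the start state are {0, 2, 5}.
None of the accepting states {3, 4, 6} is reachable, so no string is accepted and L(M) = ∅.

Yes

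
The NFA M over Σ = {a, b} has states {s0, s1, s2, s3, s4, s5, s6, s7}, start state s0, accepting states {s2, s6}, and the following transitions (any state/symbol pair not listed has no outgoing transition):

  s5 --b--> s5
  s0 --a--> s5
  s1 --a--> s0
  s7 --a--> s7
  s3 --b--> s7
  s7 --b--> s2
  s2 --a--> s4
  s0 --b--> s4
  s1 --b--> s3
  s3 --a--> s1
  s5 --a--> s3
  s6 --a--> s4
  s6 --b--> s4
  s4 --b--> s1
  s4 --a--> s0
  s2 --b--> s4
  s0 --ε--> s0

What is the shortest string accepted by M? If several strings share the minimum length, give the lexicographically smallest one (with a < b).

aabb

A breadth-first search from s0 reaches an accepting state first via the path s0 → s5 → s3 → s7 → s2 on input aabb.
No string of length < 4 is accepted (BFS exhausts all shorter strings without reaching an accepting state), and aabb is the lexicographically least accepting string of length 4.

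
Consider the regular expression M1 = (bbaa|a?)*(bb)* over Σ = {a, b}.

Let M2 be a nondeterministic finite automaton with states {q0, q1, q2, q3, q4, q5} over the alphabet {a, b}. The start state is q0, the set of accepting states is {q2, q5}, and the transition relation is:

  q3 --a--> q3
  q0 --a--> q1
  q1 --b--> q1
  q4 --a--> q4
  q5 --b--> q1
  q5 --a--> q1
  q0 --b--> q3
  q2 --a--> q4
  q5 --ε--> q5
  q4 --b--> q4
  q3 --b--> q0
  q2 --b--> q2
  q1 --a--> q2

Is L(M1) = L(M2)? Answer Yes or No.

The empty string ε is accepted by M1 but rejected by M2.
So L(M1) ≠ L(M2).

No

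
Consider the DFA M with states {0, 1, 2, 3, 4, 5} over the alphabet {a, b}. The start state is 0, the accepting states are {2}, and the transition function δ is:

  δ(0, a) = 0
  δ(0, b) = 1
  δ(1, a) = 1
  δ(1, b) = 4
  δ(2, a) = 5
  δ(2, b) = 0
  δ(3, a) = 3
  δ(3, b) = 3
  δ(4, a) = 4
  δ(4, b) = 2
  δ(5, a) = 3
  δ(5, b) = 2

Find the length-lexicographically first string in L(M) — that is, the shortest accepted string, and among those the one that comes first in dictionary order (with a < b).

A breadth-first search from 0 reaches an accepting state first via the path 0 → 1 → 4 → 2 on input bbb.
No string of length < 3 is accepted (BFS exhausts all shorter strings without reaching an accepting state), and bbb is the lexicographically least accepting string of length 3.

bbb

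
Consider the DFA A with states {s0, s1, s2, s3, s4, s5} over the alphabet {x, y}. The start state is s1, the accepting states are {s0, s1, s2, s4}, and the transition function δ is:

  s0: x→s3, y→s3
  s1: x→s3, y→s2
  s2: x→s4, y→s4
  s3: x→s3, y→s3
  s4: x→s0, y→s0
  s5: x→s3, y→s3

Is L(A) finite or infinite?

The useful states (reachable from s1 and able to reach an accepting state) are {s0, s1, s2, s4}.
Restricted to these states the transition graph has no cycle, so every accepting path has bounded length and L is finite.

finite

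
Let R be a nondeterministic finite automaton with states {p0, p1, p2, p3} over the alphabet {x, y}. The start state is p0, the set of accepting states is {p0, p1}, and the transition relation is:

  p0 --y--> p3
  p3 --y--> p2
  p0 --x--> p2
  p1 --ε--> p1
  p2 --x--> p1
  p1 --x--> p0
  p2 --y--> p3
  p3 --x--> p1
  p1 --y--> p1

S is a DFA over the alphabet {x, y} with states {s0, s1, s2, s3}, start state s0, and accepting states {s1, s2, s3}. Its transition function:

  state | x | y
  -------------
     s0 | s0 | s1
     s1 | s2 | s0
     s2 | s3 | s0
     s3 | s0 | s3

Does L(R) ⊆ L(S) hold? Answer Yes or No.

No

The empty string ε is in L(R) but not in L(S).
So L(R) ⊄ L(S).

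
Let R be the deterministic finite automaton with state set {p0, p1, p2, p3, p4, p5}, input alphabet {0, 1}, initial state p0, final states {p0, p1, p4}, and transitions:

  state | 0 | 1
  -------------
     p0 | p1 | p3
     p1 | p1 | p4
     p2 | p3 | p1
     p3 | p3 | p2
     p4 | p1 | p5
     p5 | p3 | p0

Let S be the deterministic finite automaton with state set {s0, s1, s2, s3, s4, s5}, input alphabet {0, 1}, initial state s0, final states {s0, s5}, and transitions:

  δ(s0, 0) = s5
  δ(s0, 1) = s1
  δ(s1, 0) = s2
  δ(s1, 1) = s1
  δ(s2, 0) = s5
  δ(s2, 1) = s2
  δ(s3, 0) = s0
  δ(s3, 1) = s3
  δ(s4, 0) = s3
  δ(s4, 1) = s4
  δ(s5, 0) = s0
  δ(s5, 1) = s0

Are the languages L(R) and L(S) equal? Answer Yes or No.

The string 001 is accepted by R but rejected by S.
So L(R) ≠ L(S).

No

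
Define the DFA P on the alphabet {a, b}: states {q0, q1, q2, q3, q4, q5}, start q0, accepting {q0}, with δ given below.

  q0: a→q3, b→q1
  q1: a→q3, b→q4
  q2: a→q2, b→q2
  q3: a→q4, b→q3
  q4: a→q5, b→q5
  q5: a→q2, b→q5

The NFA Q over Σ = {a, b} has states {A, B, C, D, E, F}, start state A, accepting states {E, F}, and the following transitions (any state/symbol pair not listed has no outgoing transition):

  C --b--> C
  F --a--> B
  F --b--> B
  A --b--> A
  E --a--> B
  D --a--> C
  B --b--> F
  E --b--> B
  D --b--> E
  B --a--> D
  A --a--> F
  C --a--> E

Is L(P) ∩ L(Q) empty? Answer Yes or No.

Exploring the product automaton P × Q from the start pair (q0, A), following both machines on each input symbol, reaches 18 state pairs: (q0, A), (q3, F), (q1, A), (q4, B), (q3, B), (q4, A), (q5, D), (q5, F), (q4, D), (q5, A), (q2, C), (q5, E), (q2, B), (q5, B), (q5, C), (q2, F), (q2, E), (q2, D).
P accepts in {q0} and Q accepts in {E, F}; no reachable pair has both components accepting, so no string drives both machines to acceptance simultaneously and L(P) ∩ L(Q) = ∅.
So no string is accepted by both, and the intersection is empty.

Yes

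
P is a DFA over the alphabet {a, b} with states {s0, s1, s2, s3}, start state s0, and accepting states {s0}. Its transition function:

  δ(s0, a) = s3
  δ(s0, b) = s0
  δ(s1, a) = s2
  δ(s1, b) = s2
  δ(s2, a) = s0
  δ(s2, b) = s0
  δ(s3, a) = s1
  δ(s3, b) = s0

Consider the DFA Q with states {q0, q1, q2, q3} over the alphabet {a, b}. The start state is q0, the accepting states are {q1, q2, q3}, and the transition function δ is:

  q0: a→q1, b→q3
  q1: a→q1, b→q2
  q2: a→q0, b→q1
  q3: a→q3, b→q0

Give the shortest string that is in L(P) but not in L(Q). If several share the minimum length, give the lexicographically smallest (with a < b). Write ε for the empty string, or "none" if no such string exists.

ε

The empty string ε is accepted by P but not by Q.
Since ε is the unique shortest string, it is the required witness.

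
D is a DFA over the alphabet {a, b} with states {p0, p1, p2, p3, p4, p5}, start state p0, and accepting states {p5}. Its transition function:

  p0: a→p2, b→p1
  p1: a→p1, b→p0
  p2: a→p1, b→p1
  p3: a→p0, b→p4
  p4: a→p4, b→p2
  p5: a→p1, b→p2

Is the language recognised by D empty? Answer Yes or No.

Yes

The states reachable from the start state are {p0, p1, p2}.
None of the accepting states {p5} is reachable, so no string is accepted and L(D) = ∅.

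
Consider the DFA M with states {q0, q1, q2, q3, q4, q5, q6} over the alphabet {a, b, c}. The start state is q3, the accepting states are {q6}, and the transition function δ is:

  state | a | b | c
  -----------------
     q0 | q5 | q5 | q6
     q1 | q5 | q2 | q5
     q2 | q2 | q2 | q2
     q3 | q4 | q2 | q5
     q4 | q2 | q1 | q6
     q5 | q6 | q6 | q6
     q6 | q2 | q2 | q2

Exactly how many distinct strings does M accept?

10

The useful subgraph on states {q1, q3, q4, q5, q6} is acyclic, so L(M) is finite; the longest accepting path visits 5 useful states, giving maximum string length 4.
Counting accepting paths from q3 by length: 4 of length 2, 6 of length 4. Total 10.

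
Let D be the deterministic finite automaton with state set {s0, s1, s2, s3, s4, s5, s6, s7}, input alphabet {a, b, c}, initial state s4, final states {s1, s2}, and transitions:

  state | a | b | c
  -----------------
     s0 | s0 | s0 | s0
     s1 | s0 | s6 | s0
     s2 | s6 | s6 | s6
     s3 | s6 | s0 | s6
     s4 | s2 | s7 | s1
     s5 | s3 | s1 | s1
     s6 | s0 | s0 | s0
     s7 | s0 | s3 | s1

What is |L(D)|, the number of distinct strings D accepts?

3

The useful subgraph on states {s1, s2, s4, s7} is acyclic, so L(D) is finite; the longest accepting path visits 3 useful states, giving maximum string length 2.
Counting accepting paths from s4 by length: 2 of length 1, 1 of length 2. Total 3.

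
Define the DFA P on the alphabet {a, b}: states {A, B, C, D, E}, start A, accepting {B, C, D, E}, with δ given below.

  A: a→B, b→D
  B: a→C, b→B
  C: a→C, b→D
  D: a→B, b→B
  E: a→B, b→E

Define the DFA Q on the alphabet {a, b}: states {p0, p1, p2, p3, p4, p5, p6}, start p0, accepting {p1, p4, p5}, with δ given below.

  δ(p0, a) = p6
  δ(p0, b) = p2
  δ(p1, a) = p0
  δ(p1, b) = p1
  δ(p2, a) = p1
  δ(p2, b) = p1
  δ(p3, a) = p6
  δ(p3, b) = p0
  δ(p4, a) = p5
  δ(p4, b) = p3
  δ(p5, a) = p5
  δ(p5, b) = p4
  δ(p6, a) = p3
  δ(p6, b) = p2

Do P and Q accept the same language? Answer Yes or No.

No

The string a is accepted by P but rejected by Q.
So L(P) ≠ L(Q).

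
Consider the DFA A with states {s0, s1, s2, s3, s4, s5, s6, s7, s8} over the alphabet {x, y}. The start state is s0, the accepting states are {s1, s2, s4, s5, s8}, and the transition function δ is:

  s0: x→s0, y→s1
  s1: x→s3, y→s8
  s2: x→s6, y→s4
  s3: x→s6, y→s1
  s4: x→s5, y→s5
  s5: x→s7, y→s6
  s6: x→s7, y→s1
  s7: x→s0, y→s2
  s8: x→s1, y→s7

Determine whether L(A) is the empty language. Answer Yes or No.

No

The string y is accepted: the run s0 → s1 ends in the accepting state s1.
Since at least one string is accepted, L(A) is not empty.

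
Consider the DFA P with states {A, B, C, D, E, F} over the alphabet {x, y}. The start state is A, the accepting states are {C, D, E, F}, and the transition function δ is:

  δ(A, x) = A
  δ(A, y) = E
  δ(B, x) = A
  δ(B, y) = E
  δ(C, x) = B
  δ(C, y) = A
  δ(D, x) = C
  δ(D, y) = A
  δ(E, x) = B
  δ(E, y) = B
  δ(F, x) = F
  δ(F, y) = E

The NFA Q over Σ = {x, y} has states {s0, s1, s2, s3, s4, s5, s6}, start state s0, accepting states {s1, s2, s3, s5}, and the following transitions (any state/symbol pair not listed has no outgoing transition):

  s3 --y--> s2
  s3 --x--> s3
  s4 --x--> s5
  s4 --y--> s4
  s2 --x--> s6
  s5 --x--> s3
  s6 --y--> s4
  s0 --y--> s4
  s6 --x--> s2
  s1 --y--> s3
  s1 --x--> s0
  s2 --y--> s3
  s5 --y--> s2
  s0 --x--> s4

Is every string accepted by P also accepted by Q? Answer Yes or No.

The string y is in L(P) but not in L(Q).
So L(P) ⊄ L(Q).

No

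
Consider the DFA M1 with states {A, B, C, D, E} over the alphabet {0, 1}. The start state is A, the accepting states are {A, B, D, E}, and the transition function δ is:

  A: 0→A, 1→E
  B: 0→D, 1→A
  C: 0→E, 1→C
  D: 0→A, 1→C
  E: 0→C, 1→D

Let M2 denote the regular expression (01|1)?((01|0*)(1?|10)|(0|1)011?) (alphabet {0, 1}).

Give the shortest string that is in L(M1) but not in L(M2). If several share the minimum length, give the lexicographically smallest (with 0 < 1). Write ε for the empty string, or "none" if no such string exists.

1100

The string 1100 is accepted by M1 but not by M2.
No shorter string lies in the difference, and 1100 is the lexicographically first length-4 string in L(M1) \ L(M2).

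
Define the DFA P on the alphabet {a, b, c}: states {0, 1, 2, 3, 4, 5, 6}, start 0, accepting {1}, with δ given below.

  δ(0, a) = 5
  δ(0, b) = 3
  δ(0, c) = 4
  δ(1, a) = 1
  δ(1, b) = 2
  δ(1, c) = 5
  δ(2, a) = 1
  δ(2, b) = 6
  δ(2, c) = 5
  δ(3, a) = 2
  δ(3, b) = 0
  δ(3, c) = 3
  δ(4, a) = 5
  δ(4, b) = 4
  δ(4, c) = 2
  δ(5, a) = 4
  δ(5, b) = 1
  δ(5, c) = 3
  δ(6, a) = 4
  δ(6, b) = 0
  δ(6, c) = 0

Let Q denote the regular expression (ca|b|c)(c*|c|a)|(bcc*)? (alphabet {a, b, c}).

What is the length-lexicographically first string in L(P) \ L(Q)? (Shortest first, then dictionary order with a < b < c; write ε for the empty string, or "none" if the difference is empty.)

ab

The string ab is accepted by P but not by Q.
No shorter string lies in the difference, and ab is the lexicographically first length-2 string in L(P) \ L(Q).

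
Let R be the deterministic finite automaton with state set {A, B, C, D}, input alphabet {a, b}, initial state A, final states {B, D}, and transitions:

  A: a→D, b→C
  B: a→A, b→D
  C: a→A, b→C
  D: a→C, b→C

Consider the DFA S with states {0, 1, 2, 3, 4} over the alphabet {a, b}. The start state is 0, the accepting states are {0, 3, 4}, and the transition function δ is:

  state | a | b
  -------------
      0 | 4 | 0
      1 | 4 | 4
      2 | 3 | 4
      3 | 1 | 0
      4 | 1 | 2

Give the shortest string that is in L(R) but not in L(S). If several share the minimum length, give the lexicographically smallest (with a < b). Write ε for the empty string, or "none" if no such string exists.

baa

The string baa is accepted by R but not by S.
No shorter string lies in the difference, and baa is the lexicographically first length-3 string in L(R) \ L(S).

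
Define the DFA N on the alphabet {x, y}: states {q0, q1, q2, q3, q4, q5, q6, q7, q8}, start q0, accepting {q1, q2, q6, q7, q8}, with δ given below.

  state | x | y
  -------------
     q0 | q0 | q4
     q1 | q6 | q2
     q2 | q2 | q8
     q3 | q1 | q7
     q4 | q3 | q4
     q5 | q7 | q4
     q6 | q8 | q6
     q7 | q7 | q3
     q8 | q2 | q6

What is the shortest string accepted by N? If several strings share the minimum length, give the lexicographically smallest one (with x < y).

A breadth-first search from q0 reaches an accepting state first via the path q0 → q4 → q3 → q1 on input yxx.
No string of length < 3 is accepted (BFS exhausts all shorter strings without reaching an accepting state), and yxx is the lexicographically least accepting string of length 3.

yxx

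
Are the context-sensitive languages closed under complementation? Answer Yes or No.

Yes

The context-sensitive languages are exactly NSPACE(n), and by the Immerman–Szelepcsényi theorem nondeterministic space classes (from log n up) are closed under complement.
So the context-sensitive languages are closed under complement.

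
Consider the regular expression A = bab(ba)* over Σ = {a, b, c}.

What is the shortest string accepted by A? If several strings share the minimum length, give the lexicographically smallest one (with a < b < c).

By inspection of the expression, no string of length less than 3 matches, and bab is the lexicographically first match of length 3.

bab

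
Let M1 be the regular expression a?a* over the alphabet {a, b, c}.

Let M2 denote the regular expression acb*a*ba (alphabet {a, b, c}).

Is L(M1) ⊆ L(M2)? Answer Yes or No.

The empty string ε is in L(M1) but not in L(M2).
So L(M1) ⊄ L(M2).

No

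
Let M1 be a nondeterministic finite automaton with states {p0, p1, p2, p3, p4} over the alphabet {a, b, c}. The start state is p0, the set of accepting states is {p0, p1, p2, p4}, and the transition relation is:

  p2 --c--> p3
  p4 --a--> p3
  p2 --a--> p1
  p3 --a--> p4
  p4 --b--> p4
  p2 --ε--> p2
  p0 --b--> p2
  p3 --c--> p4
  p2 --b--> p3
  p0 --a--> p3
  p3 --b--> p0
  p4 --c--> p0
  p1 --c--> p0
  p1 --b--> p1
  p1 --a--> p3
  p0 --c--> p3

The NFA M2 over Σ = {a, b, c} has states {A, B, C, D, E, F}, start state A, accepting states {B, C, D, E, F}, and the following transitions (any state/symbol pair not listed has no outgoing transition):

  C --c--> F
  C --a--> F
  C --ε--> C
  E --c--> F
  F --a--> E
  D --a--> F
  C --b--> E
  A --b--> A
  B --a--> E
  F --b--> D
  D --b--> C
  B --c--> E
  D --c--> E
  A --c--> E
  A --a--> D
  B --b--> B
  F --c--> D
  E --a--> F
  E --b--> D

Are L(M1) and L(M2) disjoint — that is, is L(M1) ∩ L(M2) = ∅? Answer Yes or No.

No

The string aa is accepted by both M1 and M2.
Hence L(M1) ∩ L(M2) ≠ ∅.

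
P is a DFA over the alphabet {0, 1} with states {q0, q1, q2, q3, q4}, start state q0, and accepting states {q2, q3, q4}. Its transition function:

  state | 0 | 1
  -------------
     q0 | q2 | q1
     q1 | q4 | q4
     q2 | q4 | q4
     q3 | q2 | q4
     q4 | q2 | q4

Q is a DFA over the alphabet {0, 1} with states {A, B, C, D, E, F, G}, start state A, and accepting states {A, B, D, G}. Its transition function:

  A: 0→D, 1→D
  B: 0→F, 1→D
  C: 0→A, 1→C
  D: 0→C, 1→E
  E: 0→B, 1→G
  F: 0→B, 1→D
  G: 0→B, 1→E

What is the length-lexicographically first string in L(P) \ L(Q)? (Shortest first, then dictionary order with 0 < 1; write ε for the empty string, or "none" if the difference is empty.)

00

The string 00 is accepted by P but not by Q.
No shorter string lies in the difference, and 00 is the lexicographically first length-2 string in L(P) \ L(Q).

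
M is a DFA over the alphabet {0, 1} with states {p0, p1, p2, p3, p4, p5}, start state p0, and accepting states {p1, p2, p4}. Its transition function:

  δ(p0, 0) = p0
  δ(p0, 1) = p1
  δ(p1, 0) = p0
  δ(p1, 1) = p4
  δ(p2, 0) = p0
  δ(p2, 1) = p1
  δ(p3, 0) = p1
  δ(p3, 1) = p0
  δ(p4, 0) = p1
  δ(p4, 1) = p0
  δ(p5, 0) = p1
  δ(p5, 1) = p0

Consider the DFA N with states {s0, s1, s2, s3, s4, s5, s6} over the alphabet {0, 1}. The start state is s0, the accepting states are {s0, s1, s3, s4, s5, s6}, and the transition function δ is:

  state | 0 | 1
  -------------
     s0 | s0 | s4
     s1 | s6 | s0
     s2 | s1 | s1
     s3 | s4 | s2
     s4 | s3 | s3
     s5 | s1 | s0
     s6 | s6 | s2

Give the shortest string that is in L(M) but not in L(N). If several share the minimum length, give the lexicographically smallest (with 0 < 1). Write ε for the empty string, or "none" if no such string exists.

The string 101 is accepted by M but not by N.
No shorter string lies in the difference, and 101 is the lexicographically first length-3 string in L(M) \ L(N).

101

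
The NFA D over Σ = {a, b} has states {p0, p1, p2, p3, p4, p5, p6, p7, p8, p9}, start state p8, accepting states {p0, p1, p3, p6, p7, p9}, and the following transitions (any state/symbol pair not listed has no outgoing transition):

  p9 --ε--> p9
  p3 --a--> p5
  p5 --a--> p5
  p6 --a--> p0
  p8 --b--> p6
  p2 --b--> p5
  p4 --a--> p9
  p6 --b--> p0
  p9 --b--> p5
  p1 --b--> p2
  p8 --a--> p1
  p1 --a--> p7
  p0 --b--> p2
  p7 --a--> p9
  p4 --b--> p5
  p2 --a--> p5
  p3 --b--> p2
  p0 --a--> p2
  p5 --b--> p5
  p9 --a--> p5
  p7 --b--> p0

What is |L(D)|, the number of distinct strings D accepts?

The useful subgraph on states {p0, p1, p6, p7, p8, p9} is acyclic, so L(D) is finite; the longest accepting path visits 4 useful states, giving maximum string length 3.
Counting accepting paths from p8 by length: 2 of length 1, 3 of length 2, 2 of length 3. Total 7.

7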